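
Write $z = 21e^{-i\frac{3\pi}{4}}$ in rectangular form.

a = r cos θ = 21 * -sqrt(2)/2 = -21*sqrt(2)/2
b = r sin θ = 21 * -sqrt(2)/2 = -21*sqrt(2)/2
z = -21*sqrt(2)/2 - (21*sqrt(2)/2)i


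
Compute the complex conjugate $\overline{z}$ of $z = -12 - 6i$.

If z = a + bi, then conjugate(z) = a - bi
conjugate(-12 - 6i) = -12 + 6i


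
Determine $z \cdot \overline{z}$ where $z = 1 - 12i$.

z * conjugate(z) = |z|^2 = a^2 + b^2
= 1^2 + (-12)^2 = 145


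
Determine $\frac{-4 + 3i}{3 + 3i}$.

Multiply numerator and denominator by conjugate (3 - 3i):
= (-4 + 3i)(3 - 3i) / (3^2 + 3^2)
= (-3 + 21i) / 18
Divide through by 3: (-1 + 7i) / 6
= -1/6 + (7/6)i


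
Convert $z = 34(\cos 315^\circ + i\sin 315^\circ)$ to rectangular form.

a = r cos θ = 34 * sqrt(2)/2 = 17*sqrt(2)
b = r sin θ = 34 * -sqrt(2)/2 = -17*sqrt(2)
z = 17*sqrt(2) - 17*sqrt(2)i


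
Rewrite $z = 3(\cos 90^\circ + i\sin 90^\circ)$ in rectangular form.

a = r cos θ = 3 * 0 = 0
b = r sin θ = 3 * 1 = 3
z = 3i


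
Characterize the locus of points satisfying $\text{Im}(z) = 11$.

Im(z) = y where z = x + yi; the equation y = 11 is satisfied by all points with that y-coordinate
Locus: Horizontal line y = 11


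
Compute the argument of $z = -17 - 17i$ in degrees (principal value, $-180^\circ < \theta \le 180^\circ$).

θ = arctan(b/a) = arctan(-17/-17) (quadrant-adjusted) = -135°


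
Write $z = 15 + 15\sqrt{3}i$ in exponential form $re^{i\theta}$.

r = |z| = sqrt((15)^2 + (15*sqrt(3))^2) = sqrt(225 + 675) = sqrt(900) = 30
θ = arctan(b/a) = arctan(25.9808/15) (quadrant-adjusted) = 60° = π/3
z = 30e^(i*π/3)


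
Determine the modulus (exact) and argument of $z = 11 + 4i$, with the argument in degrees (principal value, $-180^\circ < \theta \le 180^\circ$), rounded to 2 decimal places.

|z| = sqrt(11^2 + 4^2) = sqrt(137)
arg(z) = arctan(b/a) = arctan(4/11) (quadrant-adjusted) = 19.98°


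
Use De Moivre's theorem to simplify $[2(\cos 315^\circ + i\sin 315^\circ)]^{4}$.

By De Moivre: z^n = r^n(cos(nθ) + i sin(nθ))
= 2^4(cos(4*315°) + i sin(4*315°))
= 16(cos 180° + i sin 180°)
= -16


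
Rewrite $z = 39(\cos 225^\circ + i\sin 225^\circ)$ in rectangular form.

a = r cos θ = 39 * -sqrt(2)/2 = -39*sqrt(2)/2
b = r sin θ = 39 * -sqrt(2)/2 = -39*sqrt(2)/2
z = -39*sqrt(2)/2 - (39*sqrt(2)/2)i


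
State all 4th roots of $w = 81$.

|w| = 81, arg(w) = 0°
Root modulus = 81^(1/4) = 3
Root arguments: θ_k = (0° + 360°k)/4 for k = 0, 1, ..., 3
Roots: 3, 3i, -3, -3i


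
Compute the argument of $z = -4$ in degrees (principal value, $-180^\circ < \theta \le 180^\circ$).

b = 0 and a < 0, so z lies on the negative real axis: θ = 180°


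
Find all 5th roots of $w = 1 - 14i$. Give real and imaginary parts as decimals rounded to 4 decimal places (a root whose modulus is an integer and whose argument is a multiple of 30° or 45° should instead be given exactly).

|w| = sqrt(197) ≈ 14.035669, arg(w) ≈ 274.085617°
Root modulus = sqrt(197)^(1/5) ≈ 1.696081
Root arguments: θ_k = (arg(w) + 360°k)/5 for k = 0, 1, ..., 4
Compute each root as (root modulus)(cos θ_k + i sin θ_k) using full-precision intermediates, then round to 4 decimal places.
Roots: 0.9773 + 1.3862i, -1.0164 + 1.3578i, -1.6054 - 0.5471i, 0.0242 - 1.6959i, 1.6204 - 0.5011i


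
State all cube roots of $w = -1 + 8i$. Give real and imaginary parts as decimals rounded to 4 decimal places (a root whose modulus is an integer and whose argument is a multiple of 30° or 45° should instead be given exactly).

|w| = sqrt(65) ≈ 8.062258, arg(w) ≈ 97.125016°
Root modulus = sqrt(65)^(1/3) ≈ 2.005175
Root arguments: θ_k = (arg(w) + 360°k)/3 for k = 0, 1, ..., 2
Compute each root as (root modulus)(cos θ_k + i sin θ_k) using full-precision intermediates, then round to 4 decimal places.
Roots: 1.6935 + 1.0737i, -1.7766 + 0.9298i, 0.0831 - 2.0035i


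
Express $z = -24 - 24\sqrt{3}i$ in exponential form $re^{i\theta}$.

r = |z| = sqrt((-24)^2 + (-24*sqrt(3))^2) = sqrt(576 + 1728) = sqrt(2304) = 48
θ = arctan(b/a) = arctan(-41.5692/-24) (quadrant-adjusted) = 240° = 4π/3
z = 48e^(i*4π/3)


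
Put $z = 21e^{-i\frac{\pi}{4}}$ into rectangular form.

a = r cos θ = 21 * sqrt(2)/2 = 21*sqrt(2)/2
b = r sin θ = 21 * -sqrt(2)/2 = -21*sqrt(2)/2
z = 21*sqrt(2)/2 - (21*sqrt(2)/2)i


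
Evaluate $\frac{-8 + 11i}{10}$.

Divisor is real, so divide each part by 10:
= -4/5 + (11/10)i


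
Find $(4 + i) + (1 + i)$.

(4 + 1) + (1 + 1)i = 5 + 2i


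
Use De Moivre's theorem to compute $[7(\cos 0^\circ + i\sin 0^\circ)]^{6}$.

By De Moivre: z^n = r^n(cos(nθ) + i sin(nθ))
= 7^6(cos(6*0°) + i sin(6*0°))
= 117649(cos 0° + i sin 0°)
= 117649


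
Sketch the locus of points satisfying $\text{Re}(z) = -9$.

Re(z) = x where z = x + yi; the equation x = -9 is satisfied by all points with that x-coordinate
Locus: Vertical line x = -9


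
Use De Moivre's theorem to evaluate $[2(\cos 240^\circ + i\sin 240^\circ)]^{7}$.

By De Moivre: z^n = r^n(cos(nθ) + i sin(nθ))
= 2^7(cos(7*240°) + i sin(7*240°))
= 128(cos 240° + i sin 240°)
= -64 - 64*sqrt(3)i


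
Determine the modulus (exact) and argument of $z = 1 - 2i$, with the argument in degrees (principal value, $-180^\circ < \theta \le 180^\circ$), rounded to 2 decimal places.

|z| = sqrt(1^2 + (-2)^2) = sqrt(5)
arg(z) = arctan(b/a) = arctan(-2/1) (quadrant-adjusted) = -63.43°


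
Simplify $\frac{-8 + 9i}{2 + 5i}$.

Multiply numerator and denominator by conjugate (2 - 5i):
= (-8 + 9i)(2 - 5i) / (2^2 + 5^2)
= (29 + 58i) / 29
= 1 + 2i


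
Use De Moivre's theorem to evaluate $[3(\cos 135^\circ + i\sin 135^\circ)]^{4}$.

By De Moivre: z^n = r^n(cos(nθ) + i sin(nθ))
= 3^4(cos(4*135°) + i sin(4*135°))
= 81(cos 180° + i sin 180°)
= -81


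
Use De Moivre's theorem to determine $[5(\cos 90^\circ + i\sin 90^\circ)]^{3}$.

By De Moivre: z^n = r^n(cos(nθ) + i sin(nθ))
= 5^3(cos(3*90°) + i sin(3*90°))
= 125(cos 270° + i sin 270°)
= -125i


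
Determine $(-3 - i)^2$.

(a + bi)^2 = a^2 - b^2 + 2abi
= (-3)^2 - (-1)^2 + 2*(-3)*(-1)i
= 8 + 6i


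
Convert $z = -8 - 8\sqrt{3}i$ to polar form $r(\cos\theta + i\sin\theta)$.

r = |z| = sqrt(a^2 + b^2) = sqrt((-8)^2 + (-8*sqrt(3))^2) = sqrt(64 + 192) = sqrt(256) = 16
θ = arctan(b/a) = arctan(-13.8564/-8) (quadrant-adjusted) = 240°
z = 16(cos 240° + i sin 240°)


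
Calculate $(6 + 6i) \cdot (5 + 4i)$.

(a1*a2 - b1*b2) + (a1*b2 + b1*a2)i
= (30 - 24) + (24 + 30)i
= 6 + 54i


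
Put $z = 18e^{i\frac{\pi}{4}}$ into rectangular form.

a = r cos θ = 18 * sqrt(2)/2 = 9*sqrt(2)
b = r sin θ = 18 * sqrt(2)/2 = 9*sqrt(2)
z = 9*sqrt(2) + 9*sqrt(2)i


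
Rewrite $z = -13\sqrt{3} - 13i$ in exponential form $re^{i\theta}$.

r = |z| = sqrt((-13*sqrt(3))^2 + (-13)^2) = sqrt(507 + 169) = sqrt(676) = 26
θ = arctan(b/a) = arctan(-13/-22.5167) (quadrant-adjusted) = -150° = -5π/6
z = 26e^(-i*5π/6)


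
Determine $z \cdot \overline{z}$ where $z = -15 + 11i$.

z * conjugate(z) = |z|^2 = a^2 + b^2
= (-15)^2 + 11^2 = 346


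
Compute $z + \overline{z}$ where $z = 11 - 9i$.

z + conjugate(z) = (a + bi) + (a - bi) = 2a
= 2 * 11 = 22


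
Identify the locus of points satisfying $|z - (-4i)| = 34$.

|z - z0| = r describes a circle centered at z0 with radius r
Here z0 = -4i and r = 34
Locus: Circle centered at (0, -4) with radius 34


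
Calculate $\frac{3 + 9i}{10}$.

Divisor is real, so divide each part by 10:
= 3/10 + (9/10)i


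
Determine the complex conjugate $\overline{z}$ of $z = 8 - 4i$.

If z = a + bi, then conjugate(z) = a - bi
conjugate(8 - 4i) = 8 + 4i


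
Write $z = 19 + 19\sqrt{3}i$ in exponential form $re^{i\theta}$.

r = |z| = sqrt((19)^2 + (19*sqrt(3))^2) = sqrt(361 + 1083) = sqrt(1444) = 38
θ = arctan(b/a) = arctan(32.909/19) (quadrant-adjusted) = 60° = π/3
z = 38e^(i*π/3)


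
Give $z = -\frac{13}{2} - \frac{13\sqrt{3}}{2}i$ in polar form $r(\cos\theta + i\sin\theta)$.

r = |z| = sqrt(a^2 + b^2) = sqrt((-13/2)^2 + (-13*sqrt(3)/2)^2) = sqrt(169/4 + 507/4) = sqrt(169) = 13
θ = arctan(b/a) = arctan(-11.2583/-6.5) (quadrant-adjusted) = 240°
z = 13(cos 240° + i sin 240°)


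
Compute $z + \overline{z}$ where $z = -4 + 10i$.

z + conjugate(z) = (a + bi) + (a - bi) = 2a
= 2 * (-4) = -8


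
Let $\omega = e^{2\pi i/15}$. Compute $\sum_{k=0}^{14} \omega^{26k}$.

Let ζ = ω^26 = e^(2πi·26/15). Since 15 ∤ 26, ζ ≠ 1.
Sum = Σ_{k=0}^{14} ζ^k = (ζ^15 - 1)/(ζ - 1) = (ω^{26·15} - 1)/(ζ - 1) = (1 - 1)/(ζ - 1) = 0


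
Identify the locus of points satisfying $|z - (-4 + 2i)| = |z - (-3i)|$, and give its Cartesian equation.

|z - z1| = |z - z2| means z is equidistant from z1 and z2,
i.e. the perpendicular bisector of the segment from (-4, 2) to (0, -3) (midpoint (-2, -1/2)).
With z = x + yi, square both sides:
(x - (-4))^2 + (y - 2)^2 = (x - 0)^2 + (y - (-3))^2
The x^2 and y^2 terms cancel: 8x + (-10)y = 9 - 20 = -11
Simplify: 8x - 10y = -11
Locus: Perpendicular bisector of the segment from (-4, 2) to (0, -3): the line 8x - 10y = -11


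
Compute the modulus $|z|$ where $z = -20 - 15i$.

|z| = sqrt(a^2 + b^2) = sqrt((-20)^2 + (-15)^2) = sqrt(625) = 25


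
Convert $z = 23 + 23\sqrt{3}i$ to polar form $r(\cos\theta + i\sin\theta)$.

r = |z| = sqrt(a^2 + b^2) = sqrt((23)^2 + (23*sqrt(3))^2) = sqrt(529 + 1587) = sqrt(2116) = 46
θ = arctan(b/a) = arctan(39.8372/23) (quadrant-adjusted) = 60°
z = 46(cos 60° + i sin 60°)


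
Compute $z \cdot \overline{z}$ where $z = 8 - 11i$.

z * conjugate(z) = |z|^2 = a^2 + b^2
= 8^2 + (-11)^2 = 185


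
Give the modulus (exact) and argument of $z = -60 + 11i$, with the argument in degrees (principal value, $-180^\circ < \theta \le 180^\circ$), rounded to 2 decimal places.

|z| = sqrt((-60)^2 + 11^2) = 61
arg(z) = arctan(b/a) = arctan(11/-60) (quadrant-adjusted) = 169.61°


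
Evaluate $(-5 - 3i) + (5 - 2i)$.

(-5 + 5) + (-3 + (-2))i = -5i


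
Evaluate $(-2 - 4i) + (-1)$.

(-2 + (-1)) + (-4 + 0)i = -3 - 4i


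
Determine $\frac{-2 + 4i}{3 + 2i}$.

Multiply numerator and denominator by conjugate (3 - 2i):
= (-2 + 4i)(3 - 2i) / (3^2 + 2^2)
= (2 + 16i) / 13
= 2/13 + (16/13)i


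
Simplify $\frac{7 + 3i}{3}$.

Divisor is real, so divide each part by 3:
= 7/3 + i


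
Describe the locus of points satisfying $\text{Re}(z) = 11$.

Re(z) = x where z = x + yi; the equation x = 11 is satisfied by all points with that x-coordinate
Locus: Vertical line x = 11


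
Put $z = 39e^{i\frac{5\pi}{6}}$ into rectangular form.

a = r cos θ = 39 * -sqrt(3)/2 = -39*sqrt(3)/2
b = r sin θ = 39 * 1/2 = 39/2
z = -39*sqrt(3)/2 + (39/2)i


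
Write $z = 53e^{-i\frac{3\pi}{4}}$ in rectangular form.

a = r cos θ = 53 * -sqrt(2)/2 = -53*sqrt(2)/2
b = r sin θ = 53 * -sqrt(2)/2 = -53*sqrt(2)/2
z = -53*sqrt(2)/2 - (53*sqrt(2)/2)i


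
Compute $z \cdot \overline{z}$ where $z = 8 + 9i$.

z * conjugate(z) = |z|^2 = a^2 + b^2
= 8^2 + 9^2 = 145


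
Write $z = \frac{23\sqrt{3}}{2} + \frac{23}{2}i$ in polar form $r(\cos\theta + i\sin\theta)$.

r = |z| = sqrt(a^2 + b^2) = sqrt((23*sqrt(3)/2)^2 + (23/2)^2) = sqrt(1587/4 + 529/4) = sqrt(529) = 23
θ = arctan(b/a) = arctan(11.5/19.9186) (quadrant-adjusted) = 30°
z = 23(cos 30° + i sin 30°)


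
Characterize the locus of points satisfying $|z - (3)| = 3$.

|z - z0| = r describes a circle centered at z0 with radius r
Here z0 = 3 and r = 3
Locus: Circle centered at (3, 0) with radius 3


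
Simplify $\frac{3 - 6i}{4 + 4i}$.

Multiply numerator and denominator by conjugate (4 - 4i):
= (3 - 6i)(4 - 4i) / (4^2 + 4^2)
= (-12 - 36i) / 32
Divide through by 4: (-3 - 9i) / 8
= -3/8 - (9/8)i


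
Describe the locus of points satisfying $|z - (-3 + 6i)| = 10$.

|z - z0| = r describes a circle centered at z0 with radius r
Here z0 = -3 + 6i and r = 10
Locus: Circle centered at (-3, 6) with radius 10


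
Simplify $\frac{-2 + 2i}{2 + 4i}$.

Multiply numerator and denominator by conjugate (2 - 4i):
= (-2 + 2i)(2 - 4i) / (2^2 + 4^2)
= (4 + 12i) / 20
Divide through by 4: (1 + 3i) / 5
= 1/5 + (3/5)i


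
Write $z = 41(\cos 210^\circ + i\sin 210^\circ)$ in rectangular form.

a = r cos θ = 41 * -sqrt(3)/2 = -41*sqrt(3)/2
b = r sin θ = 41 * -1/2 = -41/2
z = -41*sqrt(3)/2 - (41/2)i


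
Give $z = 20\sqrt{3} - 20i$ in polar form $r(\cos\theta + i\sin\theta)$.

r = |z| = sqrt(a^2 + b^2) = sqrt((20*sqrt(3))^2 + (-20)^2) = sqrt(1200 + 400) = sqrt(1600) = 40
θ = arctan(b/a) = arctan(-20/34.641) (quadrant-adjusted) = 330°
z = 40(cos 330° + i sin 330°)


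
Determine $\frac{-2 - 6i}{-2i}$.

Multiply numerator and denominator by conjugate (2i):
= (-2 - 6i)(2i) / (0^2 + (-2)^2)
= (12 - 4i) / 4
= 3 - i


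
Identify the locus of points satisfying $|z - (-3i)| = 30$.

|z - z0| = r describes a circle centered at z0 with radius r
Here z0 = -3i and r = 30
Locus: Circle centered at (0, -3) with radius 30


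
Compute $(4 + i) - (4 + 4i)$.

(4 - 4) + (1 - 4)i = -3i


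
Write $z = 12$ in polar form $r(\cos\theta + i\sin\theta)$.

r = |z| = sqrt(a^2 + b^2) = sqrt((12)^2 + (0)^2) = sqrt(144 + 0) = sqrt(144) = 12
b = 0 and a > 0, so z lies on the positive real axis: θ = 0°
z = 12(cos 0° + i sin 0°)


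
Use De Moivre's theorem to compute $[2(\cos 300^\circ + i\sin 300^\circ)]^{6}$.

By De Moivre: z^n = r^n(cos(nθ) + i sin(nθ))
= 2^6(cos(6*300°) + i sin(6*300°))
= 64(cos 0° + i sin 0°)
= 64


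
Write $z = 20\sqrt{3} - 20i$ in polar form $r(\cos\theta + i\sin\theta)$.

r = |z| = sqrt(a^2 + b^2) = sqrt((20*sqrt(3))^2 + (-20)^2) = sqrt(1200 + 400) = sqrt(1600) = 40
θ = arctan(b/a) = arctan(-20/34.641) (quadrant-adjusted) = 330°
z = 40(cos 330° + i sin 330°)


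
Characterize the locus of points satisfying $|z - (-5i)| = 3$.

|z - z0| = r describes a circle centered at z0 with radius r
Here z0 = -5i and r = 3
Locus: Circle centered at (0, -5) with radius 3


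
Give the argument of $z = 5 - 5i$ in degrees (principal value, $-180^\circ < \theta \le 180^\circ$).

θ = arctan(b/a) = arctan(-5/5) (quadrant-adjusted) = -45°


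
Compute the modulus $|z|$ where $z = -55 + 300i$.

|z| = sqrt(a^2 + b^2) = sqrt((-55)^2 + 300^2) = sqrt(93025) = 305


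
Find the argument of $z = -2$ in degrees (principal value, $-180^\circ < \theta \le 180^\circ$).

b = 0 and a < 0, so z lies on the negative real axis: θ = 180°


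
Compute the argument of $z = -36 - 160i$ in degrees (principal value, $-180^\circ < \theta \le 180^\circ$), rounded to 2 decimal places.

θ = arctan(b/a) = arctan(-160/-36) (quadrant-adjusted) = -102.68°


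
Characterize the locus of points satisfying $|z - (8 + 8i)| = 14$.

|z - z0| = r describes a circle centered at z0 with radius r
Here z0 = 8 + 8i and r = 14
Locus: Circle centered at (8, 8) with radius 14


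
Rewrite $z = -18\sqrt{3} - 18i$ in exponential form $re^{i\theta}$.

r = |z| = sqrt((-18*sqrt(3))^2 + (-18)^2) = sqrt(972 + 324) = sqrt(1296) = 36
θ = arctan(b/a) = arctan(-18/-31.1769) (quadrant-adjusted) = -150° = -5π/6
z = 36e^(-i*5π/6)


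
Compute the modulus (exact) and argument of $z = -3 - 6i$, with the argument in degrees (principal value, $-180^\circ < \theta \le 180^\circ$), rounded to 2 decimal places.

|z| = sqrt((-3)^2 + (-6)^2) = sqrt(45)
arg(z) = arctan(b/a) = arctan(-6/-3) (quadrant-adjusted) = -116.57°


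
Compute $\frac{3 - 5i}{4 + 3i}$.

Multiply numerator and denominator by conjugate (4 - 3i):
= (3 - 5i)(4 - 3i) / (4^2 + 3^2)
= (-3 - 29i) / 25
= -3/25 - (29/25)i


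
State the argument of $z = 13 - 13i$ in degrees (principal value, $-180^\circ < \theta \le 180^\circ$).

θ = arctan(b/a) = arctan(-13/13) (quadrant-adjusted) = -45°


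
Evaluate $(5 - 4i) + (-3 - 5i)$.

(5 + (-3)) + (-4 + (-5))i = 2 - 9i


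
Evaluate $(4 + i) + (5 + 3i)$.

(4 + 5) + (1 + 3)i = 9 + 4i


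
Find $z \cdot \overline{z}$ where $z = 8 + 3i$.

z * conjugate(z) = |z|^2 = a^2 + b^2
= 8^2 + 3^2 = 73


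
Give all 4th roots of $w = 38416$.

|w| = 38416, arg(w) = 0°
Root modulus = 38416^(1/4) = 14
Root arguments: θ_k = (0° + 360°k)/4 for k = 0, 1, ..., 3
Roots: 14, 14i, -14, -14i


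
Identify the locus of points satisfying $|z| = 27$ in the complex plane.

|z| = 27 means sqrt(x^2 + y^2) = 27
This is a circle of radius 27 centered at the origin


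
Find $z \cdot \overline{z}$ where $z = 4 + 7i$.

z * conjugate(z) = |z|^2 = a^2 + b^2
= 4^2 + 7^2 = 65


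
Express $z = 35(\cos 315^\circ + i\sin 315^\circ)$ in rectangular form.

a = r cos θ = 35 * sqrt(2)/2 = 35*sqrt(2)/2
b = r sin θ = 35 * -sqrt(2)/2 = -35*sqrt(2)/2
z = 35*sqrt(2)/2 - (35*sqrt(2)/2)i


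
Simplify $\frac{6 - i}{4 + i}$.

Multiply numerator and denominator by conjugate (4 - i):
= (6 - i)(4 - i) / (4^2 + 1^2)
= (23 - 10i) / 17
= 23/17 - (10/17)i


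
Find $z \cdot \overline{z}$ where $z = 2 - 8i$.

z * conjugate(z) = |z|^2 = a^2 + b^2
= 2^2 + (-8)^2 = 68


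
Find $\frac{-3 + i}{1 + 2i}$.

Multiply numerator and denominator by conjugate (1 - 2i):
= (-3 + i)(1 - 2i) / (1^2 + 2^2)
= (-1 + 7i) / 5
= -1/5 + (7/5)i


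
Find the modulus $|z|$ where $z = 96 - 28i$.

|z| = sqrt(a^2 + b^2) = sqrt(96^2 + (-28)^2) = sqrt(10000) = 100


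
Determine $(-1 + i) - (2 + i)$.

(-1 - 2) + (1 - 1)i = -3


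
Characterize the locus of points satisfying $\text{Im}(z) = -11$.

Im(z) = y where z = x + yi; the equation y = -11 is satisfied by all points with that y-coordinate
Locus: Horizontal line y = -11


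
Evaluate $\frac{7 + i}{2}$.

Divisor is real, so divide each part by 2:
= 7/2 + (1/2)i


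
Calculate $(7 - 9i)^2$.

(a + bi)^2 = a^2 - b^2 + 2abi
= 7^2 - (-9)^2 + 2*7*(-9)i
= -32 - 126i


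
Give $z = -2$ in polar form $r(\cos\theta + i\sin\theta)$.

r = |z| = sqrt(a^2 + b^2) = sqrt((-2)^2 + (0)^2) = sqrt(4 + 0) = sqrt(4) = 2
b = 0 and a < 0, so z lies on the negative real axis: θ = 180°
z = 2(cos 180° + i sin 180°)


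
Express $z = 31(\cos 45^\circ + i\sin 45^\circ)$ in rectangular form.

a = r cos θ = 31 * sqrt(2)/2 = 31*sqrt(2)/2
b = r sin θ = 31 * sqrt(2)/2 = 31*sqrt(2)/2
z = 31*sqrt(2)/2 + (31*sqrt(2)/2)i


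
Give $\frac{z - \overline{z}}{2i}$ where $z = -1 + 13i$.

z - conjugate(z) = 2bi
(z - conjugate(z))/(2i) = 2bi/(2i) = b = 13


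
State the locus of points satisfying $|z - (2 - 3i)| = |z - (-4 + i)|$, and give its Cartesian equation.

|z - z1| = |z - z2| means z is equidistant from z1 and z2,
i.e. the perpendicular bisector of the segment from (2, -3) to (-4, 1) (midpoint (-1, -1)).
With z = x + yi, square both sides:
(x - 2)^2 + (y - (-3))^2 = (x - (-4))^2 + (y - 1)^2
The x^2 and y^2 terms cancel: -12x + 8y = 17 - 13 = 4
Simplify: 3x - 2y = -1
Locus: Perpendicular bisector of the segment from (2, -3) to (-4, 1): the line 3x - 2y = -1


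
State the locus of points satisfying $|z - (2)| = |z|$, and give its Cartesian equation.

|z - z1| = |z - z2| means z is equidistant from z1 and z2,
i.e. the perpendicular bisector of the segment from (2, 0) to (0, 0) (midpoint (1, 0)).
With z = x + yi, square both sides:
(x - 2)^2 + (y - 0)^2 = (x - 0)^2 + (y - 0)^2
The x^2 and y^2 terms cancel: -4x + 0y = 0 - 4 = -4
Simplify: x = 1
Locus: Perpendicular bisector of the segment from (2, 0) to (0, 0): the line x = 1


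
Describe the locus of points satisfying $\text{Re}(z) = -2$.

Re(z) = x where z = x + yi; the equation x = -2 is satisfied by all points with that x-coordinate
Locus: Vertical line x = -2


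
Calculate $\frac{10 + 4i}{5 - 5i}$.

Multiply numerator and denominator by conjugate (5 + 5i):
= (10 + 4i)(5 + 5i) / (5^2 + (-5)^2)
= (30 + 70i) / 50
Divide through by 10: (3 + 7i) / 5
= 3/5 + (7/5)i


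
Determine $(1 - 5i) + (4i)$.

(1 + 0) + (-5 + 4)i = 1 - i


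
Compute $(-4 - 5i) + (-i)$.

(-4 + 0) + (-5 + (-1))i = -4 - 6i


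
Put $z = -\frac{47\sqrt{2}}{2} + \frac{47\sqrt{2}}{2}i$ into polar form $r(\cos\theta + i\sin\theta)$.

r = |z| = sqrt(a^2 + b^2) = sqrt((-47*sqrt(2)/2)^2 + (47*sqrt(2)/2)^2) = sqrt(2209/2 + 2209/2) = sqrt(2209) = 47
θ = arctan(b/a) = arctan(33.234/-33.234) (quadrant-adjusted) = 135°
z = 47(cos 135° + i sin 135°)


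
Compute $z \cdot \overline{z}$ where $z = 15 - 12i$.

z * conjugate(z) = |z|^2 = a^2 + b^2
= 15^2 + (-12)^2 = 369


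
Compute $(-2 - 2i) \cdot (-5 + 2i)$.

(a1*a2 - b1*b2) + (a1*b2 + b1*a2)i
= (10 - (-4)) + (-4 + 10)i
= 14 + 6i


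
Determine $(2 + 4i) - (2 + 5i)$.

(2 - 2) + (4 - 5)i = -i


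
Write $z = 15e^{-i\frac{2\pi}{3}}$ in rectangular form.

a = r cos θ = 15 * -1/2 = -15/2
b = r sin θ = 15 * -sqrt(3)/2 = -15*sqrt(3)/2
z = -15/2 - (15*sqrt(3)/2)i


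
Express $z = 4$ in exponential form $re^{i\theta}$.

r = |z| = sqrt((4)^2 + (0)^2) = sqrt(16 + 0) = sqrt(16) = 4
b = 0 and a > 0, so z lies on the positive real axis: θ = 0
z = 4e^(i*0) = 4


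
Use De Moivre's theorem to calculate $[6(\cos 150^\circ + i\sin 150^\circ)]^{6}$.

By De Moivre: z^n = r^n(cos(nθ) + i sin(nθ))
= 6^6(cos(6*150°) + i sin(6*150°))
= 46656(cos 180° + i sin 180°)
= -46656


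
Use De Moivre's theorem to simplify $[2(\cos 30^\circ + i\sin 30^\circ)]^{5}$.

By De Moivre: z^n = r^n(cos(nθ) + i sin(nθ))
= 2^5(cos(5*30°) + i sin(5*30°))
= 32(cos 150° + i sin 150°)
= -16*sqrt(3) + 16i


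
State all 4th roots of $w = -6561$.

|w| = 6561, arg(w) = 180°
Root modulus = 6561^(1/4) = 9
Root arguments: θ_k = (180° + 360°k)/4 for k = 0, 1, ..., 3
Roots: 9*sqrt(2)/2 + (9*sqrt(2)/2)i, -9*sqrt(2)/2 + (9*sqrt(2)/2)i, -9*sqrt(2)/2 - (9*sqrt(2)/2)i, 9*sqrt(2)/2 - (9*sqrt(2)/2)i


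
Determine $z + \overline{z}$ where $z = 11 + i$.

z + conjugate(z) = (a + bi) + (a - bi) = 2a
= 2 * 11 = 22


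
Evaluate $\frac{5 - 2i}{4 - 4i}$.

Multiply numerator and denominator by conjugate (4 + 4i):
= (5 - 2i)(4 + 4i) / (4^2 + (-4)^2)
= (28 + 12i) / 32
Divide through by 4: (7 + 3i) / 8
= 7/8 + (3/8)i


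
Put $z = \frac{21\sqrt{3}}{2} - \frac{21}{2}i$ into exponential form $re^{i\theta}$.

r = |z| = sqrt((21*sqrt(3)/2)^2 + (-21/2)^2) = sqrt(1323/4 + 441/4) = sqrt(441) = 21
θ = arctan(b/a) = arctan(-10.5/18.1865) (quadrant-adjusted) = -30° = -π/6
z = 21e^(-i*π/6)


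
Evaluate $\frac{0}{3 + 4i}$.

Multiply numerator and denominator by conjugate (3 - 4i):
= (0)(3 - 4i) / (3^2 + 4^2)
= (0) / 25
= 0


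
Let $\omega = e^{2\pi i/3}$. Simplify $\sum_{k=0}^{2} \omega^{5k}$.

Let ζ = ω^5 = e^(2πi·5/3). Since 3 ∤ 5, ζ ≠ 1.
Sum = Σ_{k=0}^{2} ζ^k = (ζ^3 - 1)/(ζ - 1) = (ω^{5·3} - 1)/(ζ - 1) = (1 - 1)/(ζ - 1) = 0


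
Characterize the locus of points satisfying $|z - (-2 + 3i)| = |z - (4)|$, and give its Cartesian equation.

|z - z1| = |z - z2| means z is equidistant from z1 and z2,
i.e. the perpendicular bisector of the segment from (-2, 3) to (4, 0) (midpoint (1, 3/2)).
With z = x + yi, square both sides:
(x - (-2))^2 + (y - 3)^2 = (x - 4)^2 + (y - 0)^2
The x^2 and y^2 terms cancel: 12x + (-6)y = 16 - 13 = 3
Simplify: 4x - 2y = 1
Locus: Perpendicular bisector of the segment from (-2, 3) to (4, 0): the line 4x - 2y = 1


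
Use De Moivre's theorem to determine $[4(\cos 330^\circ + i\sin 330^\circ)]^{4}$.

By De Moivre: z^n = r^n(cos(nθ) + i sin(nθ))
= 4^4(cos(4*330°) + i sin(4*330°))
= 256(cos 240° + i sin 240°)
= -128 - 128*sqrt(3)i


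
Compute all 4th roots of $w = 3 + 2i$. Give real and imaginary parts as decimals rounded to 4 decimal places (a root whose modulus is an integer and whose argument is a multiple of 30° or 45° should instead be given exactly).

|w| = sqrt(13) ≈ 3.605551, arg(w) ≈ 33.690068°
Root modulus = sqrt(13)^(1/4) ≈ 1.377980
Root arguments: θ_k = (arg(w) + 360°k)/4 for k = 0, 1, ..., 3
Compute each root as (root modulus)(cos θ_k + i sin θ_k) using full-precision intermediates, then round to 4 decimal places.
Roots: 1.3631 + 0.2018i, -0.2018 + 1.3631i, -1.3631 - 0.2018i, 0.2018 - 1.3631i


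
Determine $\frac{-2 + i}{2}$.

Divisor is real, so divide each part by 2:
= -1 + (1/2)i


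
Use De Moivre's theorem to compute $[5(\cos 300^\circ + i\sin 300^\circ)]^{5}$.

By De Moivre: z^n = r^n(cos(nθ) + i sin(nθ))
= 5^5(cos(5*300°) + i sin(5*300°))
= 3125(cos 60° + i sin 60°)
= 3125/2 + (3125*sqrt(3)/2)i


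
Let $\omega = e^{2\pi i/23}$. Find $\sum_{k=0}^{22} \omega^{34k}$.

Let ζ = ω^34 = e^(2πi·34/23). Since 23 ∤ 34, ζ ≠ 1.
Sum = Σ_{k=0}^{22} ζ^k = (ζ^23 - 1)/(ζ - 1) = (ω^{34·23} - 1)/(ζ - 1) = (1 - 1)/(ζ - 1) = 0


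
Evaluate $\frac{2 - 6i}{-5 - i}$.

Multiply numerator and denominator by conjugate (-5 + i):
= (2 - 6i)(-5 + i) / ((-5)^2 + (-1)^2)
= (-4 + 32i) / 26
Divide through by 2: (-2 + 16i) / 13
= -2/13 + (16/13)i


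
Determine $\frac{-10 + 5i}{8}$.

Divisor is real, so divide each part by 8:
= -5/4 + (5/8)i


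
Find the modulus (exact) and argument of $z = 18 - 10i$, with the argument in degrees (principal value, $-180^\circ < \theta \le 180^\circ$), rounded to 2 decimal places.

|z| = sqrt(18^2 + (-10)^2) = sqrt(424)
arg(z) = arctan(b/a) = arctan(-10/18) (quadrant-adjusted) = -29.05°


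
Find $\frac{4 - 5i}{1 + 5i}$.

Multiply numerator and denominator by conjugate (1 - 5i):
= (4 - 5i)(1 - 5i) / (1^2 + 5^2)
= (-21 - 25i) / 26
= -21/26 - (25/26)i


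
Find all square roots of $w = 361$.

|w| = 361, arg(w) = 0°
Root modulus = 361^(1/2) = 19
Root arguments: θ_k = (0° + 360°k)/2 for k = 0, 1, ..., 1
Roots: 19, -19


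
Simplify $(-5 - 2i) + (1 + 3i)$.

(-5 + 1) + (-2 + 3)i = -4 + i


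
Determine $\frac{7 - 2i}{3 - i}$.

Multiply numerator and denominator by conjugate (3 + i):
= (7 - 2i)(3 + i) / (3^2 + (-1)^2)
= (23 + i) / 10
= 23/10 + (1/10)i


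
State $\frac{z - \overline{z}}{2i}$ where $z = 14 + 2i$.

z - conjugate(z) = 2bi
(z - conjugate(z))/(2i) = 2bi/(2i) = b = 2


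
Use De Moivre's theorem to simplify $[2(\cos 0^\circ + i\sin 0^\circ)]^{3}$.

By De Moivre: z^n = r^n(cos(nθ) + i sin(nθ))
= 2^3(cos(3*0°) + i sin(3*0°))
= 8(cos 0° + i sin 0°)
= 8


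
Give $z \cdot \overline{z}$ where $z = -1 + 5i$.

z * conjugate(z) = |z|^2 = a^2 + b^2
= (-1)^2 + 5^2 = 26


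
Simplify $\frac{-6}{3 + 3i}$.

Multiply numerator and denominator by conjugate (3 - 3i):
= (-6)(3 - 3i) / (3^2 + 3^2)
= (-18 + 18i) / 18
= -1 + i


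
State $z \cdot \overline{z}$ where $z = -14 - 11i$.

z * conjugate(z) = |z|^2 = a^2 + b^2
= (-14)^2 + (-11)^2 = 317


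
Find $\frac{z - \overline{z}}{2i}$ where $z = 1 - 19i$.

z - conjugate(z) = 2bi
(z - conjugate(z))/(2i) = 2bi/(2i) = b = -19


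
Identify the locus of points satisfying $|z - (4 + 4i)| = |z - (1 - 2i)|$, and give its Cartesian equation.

|z - z1| = |z - z2| means z is equidistant from z1 and z2,
i.e. the perpendicular bisector of the segment from (4, 4) to (1, -2) (midpoint (5/2, 1)).
With z = x + yi, square both sides:
(x - 4)^2 + (y - 4)^2 = (x - 1)^2 + (y - (-2))^2
The x^2 and y^2 terms cancel: -6x + (-12)y = 5 - 32 = -27
Simplify: 2x + 4y = 9
Locus: Perpendicular bisector of the segment from (4, 4) to (1, -2): the line 2x + 4y = 9


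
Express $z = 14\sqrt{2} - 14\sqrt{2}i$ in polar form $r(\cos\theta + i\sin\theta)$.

r = |z| = sqrt(a^2 + b^2) = sqrt((14*sqrt(2))^2 + (-14*sqrt(2))^2) = sqrt(392 + 392) = sqrt(784) = 28
θ = arctan(b/a) = arctan(-19.799/19.799) (quadrant-adjusted) = 315°
z = 28(cos 315° + i sin 315°)


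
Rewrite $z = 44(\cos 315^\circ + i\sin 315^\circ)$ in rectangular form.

a = r cos θ = 44 * sqrt(2)/2 = 22*sqrt(2)
b = r sin θ = 44 * -sqrt(2)/2 = -22*sqrt(2)
z = 22*sqrt(2) - 22*sqrt(2)i


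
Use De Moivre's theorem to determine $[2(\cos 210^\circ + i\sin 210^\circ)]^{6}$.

By De Moivre: z^n = r^n(cos(nθ) + i sin(nθ))
= 2^6(cos(6*210°) + i sin(6*210°))
= 64(cos 180° + i sin 180°)
= -64


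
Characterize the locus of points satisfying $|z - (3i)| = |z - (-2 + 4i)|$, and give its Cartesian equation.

|z - z1| = |z - z2| means z is equidistant from z1 and z2,
i.e. the perpendicular bisector of the segment from (0, 3) to (-2, 4) (midpoint (-1, 7/2)).
With z = x + yi, square both sides:
(x - 0)^2 + (y - 3)^2 = (x - (-2))^2 + (y - 4)^2
The x^2 and y^2 terms cancel: -4x + 2y = 20 - 9 = 11
Simplify: 4x - 2y = -11
Locus: Perpendicular bisector of the segment from (0, 3) to (-2, 4): the line 4x - 2y = -11


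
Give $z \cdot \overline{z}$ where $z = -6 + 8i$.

z * conjugate(z) = |z|^2 = a^2 + b^2
= (-6)^2 + 8^2 = 100


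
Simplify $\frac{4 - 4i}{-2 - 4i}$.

Multiply numerator and denominator by conjugate (-2 + 4i):
= (4 - 4i)(-2 + 4i) / ((-2)^2 + (-4)^2)
= (8 + 24i) / 20
Divide through by 4: (2 + 6i) / 5
= 2/5 + (6/5)i


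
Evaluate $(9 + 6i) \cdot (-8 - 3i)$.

(a1*a2 - b1*b2) + (a1*b2 + b1*a2)i
= (-72 - (-18)) + (-27 + (-48))i
= -54 - 75i


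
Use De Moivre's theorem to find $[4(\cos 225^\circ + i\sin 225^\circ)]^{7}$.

By De Moivre: z^n = r^n(cos(nθ) + i sin(nθ))
= 4^7(cos(7*225°) + i sin(7*225°))
= 16384(cos 135° + i sin 135°)
= -8192*sqrt(2) + 8192*sqrt(2)i


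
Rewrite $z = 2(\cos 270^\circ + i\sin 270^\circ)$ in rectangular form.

a = r cos θ = 2 * 0 = 0
b = r sin θ = 2 * -1 = -2
z = -2i


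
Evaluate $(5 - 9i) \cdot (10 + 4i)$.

(a1*a2 - b1*b2) + (a1*b2 + b1*a2)i
= (50 - (-36)) + (20 + (-90))i
= 86 - 70i


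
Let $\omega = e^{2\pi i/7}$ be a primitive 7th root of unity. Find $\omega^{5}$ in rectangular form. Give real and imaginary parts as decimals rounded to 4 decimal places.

ω^5 = e^(2πi·5/7) = e^(i·10π/7)
= cos(10π/7) + i sin(10π/7)
= -0.2225 - 0.9749i


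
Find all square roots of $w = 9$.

|w| = 9, arg(w) = 0°
Root modulus = 9^(1/2) = 3
Root arguments: θ_k = (0° + 360°k)/2 for k = 0, 1, ..., 1
Roots: 3, -3


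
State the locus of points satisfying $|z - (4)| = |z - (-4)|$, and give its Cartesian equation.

|z - z1| = |z - z2| means z is equidistant from z1 and z2,
i.e. the perpendicular bisector of the segment from (4, 0) to (-4, 0) (midpoint (0, 0)).
With z = x + yi, square both sides:
(x - 4)^2 + (y - 0)^2 = (x - (-4))^2 + (y - 0)^2
The x^2 and y^2 terms cancel: -16x + 0y = 16 - 16 = 0
Simplify: x = 0
Locus: Perpendicular bisector of the segment from (4, 0) to (-4, 0): the line x = 0


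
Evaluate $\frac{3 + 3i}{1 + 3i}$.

Multiply numerator and denominator by conjugate (1 - 3i):
= (3 + 3i)(1 - 3i) / (1^2 + 3^2)
= (12 - 6i) / 10
Divide through by 2: (6 - 3i) / 5
= 6/5 - (3/5)i


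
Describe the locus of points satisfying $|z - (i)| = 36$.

|z - z0| = r describes a circle centered at z0 with radius r
Here z0 = i and r = 36
Locus: Circle centered at (0, 1) with radius 36


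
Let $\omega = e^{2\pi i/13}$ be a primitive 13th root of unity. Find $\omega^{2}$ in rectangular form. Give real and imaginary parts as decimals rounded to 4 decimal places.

ω^2 = e^(2πi·2/13) = e^(i·4π/13)
= cos(4π/13) + i sin(4π/13)
= 0.5681 + 0.8230i


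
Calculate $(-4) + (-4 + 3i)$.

(-4 + (-4)) + (0 + 3)i = -8 + 3i


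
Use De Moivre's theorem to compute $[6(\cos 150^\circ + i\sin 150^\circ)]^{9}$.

By De Moivre: z^n = r^n(cos(nθ) + i sin(nθ))
= 6^9(cos(9*150°) + i sin(9*150°))
= 10077696(cos 270° + i sin 270°)
= -10077696i


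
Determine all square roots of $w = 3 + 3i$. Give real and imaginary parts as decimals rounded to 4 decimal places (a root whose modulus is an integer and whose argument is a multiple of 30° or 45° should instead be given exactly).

|w| = sqrt(18) ≈ 4.242641, arg(w) = 45°
Root modulus = sqrt(18)^(1/2) ≈ 2.059767
Root arguments: θ_k = (45° + 360°k)/2 for k = 0, 1, ..., 1
Compute each root as (root modulus)(cos θ_k + i sin θ_k) using full-precision intermediates, then round to 4 decimal places.
Roots: 1.9030 + 0.7882i, -1.9030 - 0.7882i


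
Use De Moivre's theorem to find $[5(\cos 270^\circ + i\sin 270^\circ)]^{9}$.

By De Moivre: z^n = r^n(cos(nθ) + i sin(nθ))
= 5^9(cos(9*270°) + i sin(9*270°))
= 1953125(cos 270° + i sin 270°)
= -1953125i


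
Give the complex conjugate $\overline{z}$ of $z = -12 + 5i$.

If z = a + bi, then conjugate(z) = a - bi
conjugate(-12 + 5i) = -12 - 5i


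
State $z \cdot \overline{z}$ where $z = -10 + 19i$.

z * conjugate(z) = |z|^2 = a^2 + b^2
= (-10)^2 + 19^2 = 461


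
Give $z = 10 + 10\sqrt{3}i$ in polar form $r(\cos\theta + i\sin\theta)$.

r = |z| = sqrt(a^2 + b^2) = sqrt((10)^2 + (10*sqrt(3))^2) = sqrt(100 + 300) = sqrt(400) = 20
θ = arctan(b/a) = arctan(17.3205/10) (quadrant-adjusted) = 60°
z = 20(cos 60° + i sin 60°)


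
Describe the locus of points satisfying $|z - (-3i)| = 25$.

|z - z0| = r describes a circle centered at z0 with radius r
Here z0 = -3i and r = 25
Locus: Circle centered at (0, -3) with radius 25


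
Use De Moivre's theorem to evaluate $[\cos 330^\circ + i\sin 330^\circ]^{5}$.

By De Moivre: z^n = r^n(cos(nθ) + i sin(nθ))
= 1^5(cos(5*330°) + i sin(5*330°))
= 1(cos 210° + i sin 210°)
= -sqrt(3)/2 - (1/2)i


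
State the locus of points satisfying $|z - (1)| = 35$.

|z - z0| = r describes a circle centered at z0 with radius r
Here z0 = 1 and r = 35
Locus: Circle centered at (1, 0) with radius 35


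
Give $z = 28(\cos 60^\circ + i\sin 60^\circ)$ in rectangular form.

a = r cos θ = 28 * 1/2 = 14
b = r sin θ = 28 * sqrt(3)/2 = 14*sqrt(3)
z = 14 + 14*sqrt(3)i


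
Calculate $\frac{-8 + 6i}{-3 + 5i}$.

Multiply numerator and denominator by conjugate (-3 - 5i):
= (-8 + 6i)(-3 - 5i) / ((-3)^2 + 5^2)
= (54 + 22i) / 34
Divide through by 2: (27 + 11i) / 17
= 27/17 + (11/17)i


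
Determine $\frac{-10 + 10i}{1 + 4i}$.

Multiply numerator and denominator by conjugate (1 - 4i):
= (-10 + 10i)(1 - 4i) / (1^2 + 4^2)
= (30 + 50i) / 17
= 30/17 + (50/17)i


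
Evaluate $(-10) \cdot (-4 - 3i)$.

(a1*a2 - b1*b2) + (a1*b2 + b1*a2)i
= (40 - 0) + (30 + 0)i
= 40 + 30i


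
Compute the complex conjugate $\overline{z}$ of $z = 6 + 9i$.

If z = a + bi, then conjugate(z) = a - bi
conjugate(6 + 9i) = 6 - 9i


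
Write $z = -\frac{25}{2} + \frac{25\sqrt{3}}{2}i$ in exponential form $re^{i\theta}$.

r = |z| = sqrt((-25/2)^2 + (25*sqrt(3)/2)^2) = sqrt(625/4 + 1875/4) = sqrt(625) = 25
θ = arctan(b/a) = arctan(21.6506/-12.5) (quadrant-adjusted) = 120° = 2π/3
z = 25e^(i*2π/3)


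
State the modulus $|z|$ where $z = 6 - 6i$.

|z| = sqrt(a^2 + b^2) = sqrt(6^2 + (-6)^2) = sqrt(72) = sqrt(72)


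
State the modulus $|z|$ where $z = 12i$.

|z| = sqrt(a^2 + b^2) = sqrt(0^2 + 12^2) = sqrt(144) = 12


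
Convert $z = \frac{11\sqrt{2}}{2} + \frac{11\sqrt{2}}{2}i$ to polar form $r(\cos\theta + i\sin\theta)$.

r = |z| = sqrt(a^2 + b^2) = sqrt((11*sqrt(2)/2)^2 + (11*sqrt(2)/2)^2) = sqrt(121/2 + 121/2) = sqrt(121) = 11
θ = arctan(b/a) = arctan(7.7782/7.7782) (quadrant-adjusted) = 45°
z = 11(cos 45° + i sin 45°)


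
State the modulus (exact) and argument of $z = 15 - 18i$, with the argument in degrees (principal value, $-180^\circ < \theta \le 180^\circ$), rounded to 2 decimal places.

|z| = sqrt(15^2 + (-18)^2) = sqrt(549)
arg(z) = arctan(b/a) = arctan(-18/15) (quadrant-adjusted) = -50.19°


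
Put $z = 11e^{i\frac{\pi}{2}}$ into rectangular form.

a = r cos θ = 11 * 0 = 0
b = r sin θ = 11 * 1 = 11
z = 11i


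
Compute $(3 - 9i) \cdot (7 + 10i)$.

(a1*a2 - b1*b2) + (a1*b2 + b1*a2)i
= (21 - (-90)) + (30 + (-63))i
= 111 - 33i


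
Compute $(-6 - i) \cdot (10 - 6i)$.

(a1*a2 - b1*b2) + (a1*b2 + b1*a2)i
= (-60 - 6) + (36 + (-10))i
= -66 + 26i


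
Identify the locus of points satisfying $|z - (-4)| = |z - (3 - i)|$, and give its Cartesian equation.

|z - z1| = |z - z2| means z is equidistant from z1 and z2,
i.e. the perpendicular bisector of the segment from (-4, 0) to (3, -1) (midpoint (-1/2, -1/2)).
With z = x + yi, square both sides:
(x - (-4))^2 + (y - 0)^2 = (x - 3)^2 + (y - (-1))^2
The x^2 and y^2 terms cancel: 14x + (-2)y = 10 - 16 = -6
Simplify: 7x - y = -3
Locus: Perpendicular bisector of the segment from (-4, 0) to (3, -1): the line 7x - y = -3


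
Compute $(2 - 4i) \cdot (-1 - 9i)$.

(a1*a2 - b1*b2) + (a1*b2 + b1*a2)i
= (-2 - 36) + (-18 + 4)i
= -38 - 14i


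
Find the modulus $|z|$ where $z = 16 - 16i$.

|z| = sqrt(a^2 + b^2) = sqrt(16^2 + (-16)^2) = sqrt(512) = sqrt(512)


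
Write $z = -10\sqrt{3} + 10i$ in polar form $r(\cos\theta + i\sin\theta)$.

r = |z| = sqrt(a^2 + b^2) = sqrt((-10*sqrt(3))^2 + (10)^2) = sqrt(300 + 100) = sqrt(400) = 20
θ = arctan(b/a) = arctan(10/-17.3205) (quadrant-adjusted) = 150°
z = 20(cos 150° + i sin 150°)


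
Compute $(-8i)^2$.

(a + bi)^2 = a^2 - b^2 + 2abi
= 0^2 - (-8)^2 + 2*0*(-8)i
= -64


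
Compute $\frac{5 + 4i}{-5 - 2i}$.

Multiply numerator and denominator by conjugate (-5 + 2i):
= (5 + 4i)(-5 + 2i) / ((-5)^2 + (-2)^2)
= (-33 - 10i) / 29
= -33/29 - (10/29)i


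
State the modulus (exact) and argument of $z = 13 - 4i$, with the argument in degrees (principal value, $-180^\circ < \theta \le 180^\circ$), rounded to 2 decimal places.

|z| = sqrt(13^2 + (-4)^2) = sqrt(185)
arg(z) = arctan(b/a) = arctan(-4/13) (quadrant-adjusted) = -17.10°


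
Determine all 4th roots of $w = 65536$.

|w| = 65536, arg(w) = 0°
Root modulus = 65536^(1/4) = 16
Root arguments: θ_k = (0° + 360°k)/4 for k = 0, 1, ..., 3
Roots: 16, 16i, -16, -16i


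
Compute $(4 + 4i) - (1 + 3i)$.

(4 - 1) + (4 - 3)i = 3 + i


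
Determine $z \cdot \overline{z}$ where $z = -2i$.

z * conjugate(z) = |z|^2 = a^2 + b^2
= 0^2 + (-2)^2 = 4


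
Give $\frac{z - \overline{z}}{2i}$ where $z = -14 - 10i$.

z - conjugate(z) = 2bi
(z - conjugate(z))/(2i) = 2bi/(2i) = b = -10


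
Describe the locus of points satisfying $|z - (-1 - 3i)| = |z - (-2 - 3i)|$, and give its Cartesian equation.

|z - z1| = |z - z2| means z is equidistant from z1 and z2,
i.e. the perpendicular bisector of the segment from (-1, -3) to (-2, -3) (midpoint (-3/2, -3)).
With z = x + yi, square both sides:
(x - (-1))^2 + (y - (-3))^2 = (x - (-2))^2 + (y - (-3))^2
The x^2 and y^2 terms cancel: -2x + 0y = 13 - 10 = 3
Simplify: x = -3/2
Locus: Perpendicular bisector of the segment from (-1, -3) to (-2, -3): the line x = -3/2


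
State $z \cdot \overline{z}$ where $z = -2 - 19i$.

z * conjugate(z) = |z|^2 = a^2 + b^2
= (-2)^2 + (-19)^2 = 365


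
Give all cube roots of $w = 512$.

|w| = 512, arg(w) = 0°
Root modulus = 512^(1/3) = 8
Root arguments: θ_k = (0° + 360°k)/3 for k = 0, 1, ..., 2
Roots: 8, -4 + 4*sqrt(3)i, -4 - 4*sqrt(3)i


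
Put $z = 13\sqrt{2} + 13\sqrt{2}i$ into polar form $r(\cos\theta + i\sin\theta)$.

r = |z| = sqrt(a^2 + b^2) = sqrt((13*sqrt(2))^2 + (13*sqrt(2))^2) = sqrt(338 + 338) = sqrt(676) = 26
θ = arctan(b/a) = arctan(18.3848/18.3848) (quadrant-adjusted) = 45°
z = 26(cos 45° + i sin 45°)


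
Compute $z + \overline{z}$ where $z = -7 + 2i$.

z + conjugate(z) = (a + bi) + (a - bi) = 2a
= 2 * (-7) = -14


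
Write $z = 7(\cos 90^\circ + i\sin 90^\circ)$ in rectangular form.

a = r cos θ = 7 * 0 = 0
b = r sin θ = 7 * 1 = 7
z = 7i


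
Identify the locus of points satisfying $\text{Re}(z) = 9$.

Re(z) = x where z = x + yi; the equation x = 9 is satisfied by all points with that x-coordinate
Locus: Vertical line x = 9


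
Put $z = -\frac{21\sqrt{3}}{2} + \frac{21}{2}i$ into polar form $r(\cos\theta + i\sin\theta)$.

r = |z| = sqrt(a^2 + b^2) = sqrt((-21*sqrt(3)/2)^2 + (21/2)^2) = sqrt(1323/4 + 441/4) = sqrt(441) = 21
θ = arctan(b/a) = arctan(10.5/-18.1865) (quadrant-adjusted) = 150°
z = 21(cos 150° + i sin 150°)
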